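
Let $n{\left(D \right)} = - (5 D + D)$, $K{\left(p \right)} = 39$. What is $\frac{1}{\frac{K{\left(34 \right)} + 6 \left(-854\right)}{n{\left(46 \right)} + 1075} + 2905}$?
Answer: $\frac{799}{2316010} \approx 0.00034499$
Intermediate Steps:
$n{\left(D \right)} = - 6 D$
$\frac{1}{\frac{K{\left(34 \right)} + 6 \left(-854\right)}{n{\left(46 \right)} + 1075} + 2905} = \frac{1}{\frac{39 + 6 \left(-854\right)}{\left(-6\right) 46 + 1075} + 2905} = \frac{1}{\frac{39 - 5124}{-276 + 1075} + 2905} = \frac{1}{- \frac{5085}{799} + 2905} = \frac{1}{\frac{2316010}{799}} = \frac{799}{2316010}$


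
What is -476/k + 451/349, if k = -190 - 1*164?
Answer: 162889/61773 ≈ 2.6369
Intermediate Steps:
k = -354 (k = -190 - 164 = -354)
-476/k + 451/349 = -476/(-354) + 451/349 = -476*(-1/354) + 451*(1/349) = 238/177 + 451/349 = 162889/61773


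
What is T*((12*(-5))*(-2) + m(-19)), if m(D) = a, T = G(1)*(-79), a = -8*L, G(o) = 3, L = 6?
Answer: -17064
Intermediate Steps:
a = -48 (a = -8*6 = -48)
T = -237 (T = 3*(-79) = -237)
m(D) = -48
T*((12*(-5))*(-2) + m(-19)) = -237*((12*(-5))*(-2) - 48) = -237*(-60*(-2) - 48) = -237*(120 - 48) = -237*72 = -17064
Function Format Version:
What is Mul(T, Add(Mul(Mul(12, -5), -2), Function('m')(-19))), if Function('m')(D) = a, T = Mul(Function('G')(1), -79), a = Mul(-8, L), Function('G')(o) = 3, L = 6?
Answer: -17064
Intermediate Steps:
a = -48 (a = Mul(-8, 6) = -48)
T = -237 (T = Mul(3, -79) = -237)
Function('m')(D) = -48
Mul(T, Add(Mul(Mul(12, -5), -2), Function('m')(-19))) = Mul(-237, Add(Mul(Mul(12, -5), -2), -48)) = Mul(-237, Add(Mul(-60, -2), -48)) = Mul(-237, Add(120, -48)) = Mul(-237, 72) = -17064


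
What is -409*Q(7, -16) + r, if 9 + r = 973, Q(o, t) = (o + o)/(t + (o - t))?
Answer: 146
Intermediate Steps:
Q(o, t) = 2 (Q(o, t) = (2*o)/o = 2)
r = 964 (r = -9 + 973 = 964)
-409*Q(7, -16) + r = -409*2 + 964 = -818 + 964 = 146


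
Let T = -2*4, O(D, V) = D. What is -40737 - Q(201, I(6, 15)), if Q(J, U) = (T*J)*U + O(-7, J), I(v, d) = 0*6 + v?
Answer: -31082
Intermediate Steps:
I(v, d) = v (I(v, d) = 0 + v = v)
T = -8
Q(J, U) = -7 - 8*J*U (Q(J, U) = (-8*J)*U - 7 = -8*J*U - 7 = -7 - 8*J*U)
-40737 - Q(201, I(6, 15)) = -40737 - (-7 - 8*201*6) = -40737 - (-7 - 9648) = -40737 - 1*(-9655) = -40737 + 9655 = -31082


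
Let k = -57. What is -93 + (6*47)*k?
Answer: -16167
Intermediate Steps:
-93 + (6*47)*k = -93 + (6*47)*(-57) = -93 + 282*(-57) = -93 - 16074 = -16167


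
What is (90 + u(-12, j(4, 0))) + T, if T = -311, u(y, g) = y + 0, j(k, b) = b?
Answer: -233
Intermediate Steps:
u(y, g) = y
(90 + u(-12, j(4, 0))) + T = (90 - 12) - 311 = 78 - 311 = -233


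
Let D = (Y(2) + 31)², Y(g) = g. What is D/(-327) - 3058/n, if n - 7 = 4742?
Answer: -2057209/517641 ≈ -3.9742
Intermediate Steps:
n = 4749 (n = 7 + 4742 = 4749)
D = 1089 (D = (2 + 31)² = 33² = 1089)
D/(-327) - 3058/n = 1089/(-327) - 3058/4749 = 1089*(-1/327) - 3058*1/4749 = -363/109 - 3058/4749 = -2057209/517641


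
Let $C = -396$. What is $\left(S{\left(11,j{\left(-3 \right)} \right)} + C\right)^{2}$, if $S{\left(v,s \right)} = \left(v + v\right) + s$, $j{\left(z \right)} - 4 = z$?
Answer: $139129$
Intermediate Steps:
$j{\left(z \right)} = 4 + z$
$S{\left(v,s \right)} = s + 2 v$ ($S{\left(v,s \right)} = 2 v + s = s + 2 v$)
$\left(S{\left(11,j{\left(-3 \right)} \right)} + C\right)^{2} = \left(\left(\left(4 - 3\right) + 2 \cdot 11\right) - 396\right)^{2} = \left(\left(1 + 22\right) - 396\right)^{2} = \left(23 - 396\right)^{2} = \left(-373\right)^{2} = 139129$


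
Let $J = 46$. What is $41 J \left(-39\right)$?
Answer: $-73554$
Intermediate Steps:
$41 J \left(-39\right) = 41 \cdot 46 \left(-39\right) = 1886 \left(-39\right) = -73554$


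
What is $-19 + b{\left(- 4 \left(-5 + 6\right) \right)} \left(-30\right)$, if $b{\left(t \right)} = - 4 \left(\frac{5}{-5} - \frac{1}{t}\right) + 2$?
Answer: $-169$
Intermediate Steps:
$b{\left(t \right)} = 6 + \frac{4}{t}$ ($b{\left(t \right)} = - 4 \left(5 \left(- \frac{1}{5}\right) - \frac{1}{t}\right) + 2 = - 4 \left(-1 - \frac{1}{t}\right) + 2 = \left(4 + \frac{4}{t}\right) + 2 = 6 + \frac{4}{t}$)
$-19 + b{\left(- 4 \left(-5 + 6\right) \right)} \left(-30\right) = -19 + \left(6 + \frac{4}{\left(-4\right) \left(-5 + 6\right)}\right) \left(-30\right) = -19 + \left(6 + \frac{4}{\left(-4\right) 1}\right) \left(-30\right) = -19 + \left(6 + \frac{4}{-4}\right) \left(-30\right) = -19 + \left(6 + 4 \left(- \frac{1}{4}\right)\right) \left(-30\right) = -19 + \left(6 - 1\right) \left(-30\right) = -19 + 5 \left(-30\right) = -19 - 150 = -169$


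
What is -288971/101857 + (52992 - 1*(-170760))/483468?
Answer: -9743126997/4103716673 ≈ -2.3742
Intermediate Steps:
-288971/101857 + (52992 - 1*(-170760))/483468 = -288971*1/101857 + (52992 + 170760)*(1/483468) = -288971/101857 + 223752*(1/483468) = -288971/101857 + 18646/40289 = -9743126997/4103716673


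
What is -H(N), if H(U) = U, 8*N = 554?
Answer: -277/4 ≈ -69.250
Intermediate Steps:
N = 277/4 (N = (⅛)*554 = 277/4 ≈ 69.250)
-H(N) = -1*277/4 = -277/4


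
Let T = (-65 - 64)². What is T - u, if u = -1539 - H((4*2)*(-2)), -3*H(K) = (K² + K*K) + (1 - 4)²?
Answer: 54019/3 ≈ 18006.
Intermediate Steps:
H(K) = -3 - 2*K²/3 (H(K) = -((K² + K*K) + (1 - 4)²)/3 = -((K² + K²) + (-3)²)/3 = -(2*K² + 9)/3 = -(9 + 2*K²)/3 = -3 - 2*K²/3)
T = 16641 (T = (-129)² = 16641)
u = -4096/3 (u = -1539 - (-3 - 2*((4*2)*(-2))²/3) = -1539 - (-3 - 2*(8*(-2))²/3) = -1539 - (-3 - ⅔*(-16)²) = -1539 - (-3 - ⅔*256) = -1539 - (-3 - 512/3) = -1539 - 1*(-521/3) = -1539 + 521/3 = -4096/3 ≈ -1365.3)
T - u = 16641 - 1*(-4096/3) = 16641 + 4096/3 = 54019/3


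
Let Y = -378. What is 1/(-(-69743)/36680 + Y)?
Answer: -36680/13795297 ≈ -0.0026589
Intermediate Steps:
1/(-(-69743)/36680 + Y) = 1/(-(-69743)/36680 - 378) = 1/(-1*(-69743/36680) - 378) = 1/(69743/36680 - 378) = 1/(-13795297/36680) = -36680/13795297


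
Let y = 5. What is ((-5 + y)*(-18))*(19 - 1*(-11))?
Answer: 0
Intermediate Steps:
((-5 + y)*(-18))*(19 - 1*(-11)) = ((-5 + 5)*(-18))*(19 - 1*(-11)) = (0*(-18))*(19 + 11) = 0*30 = 0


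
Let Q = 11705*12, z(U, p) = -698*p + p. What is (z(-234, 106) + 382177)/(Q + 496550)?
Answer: 61659/127402 ≈ 0.48397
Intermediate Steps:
z(U, p) = -697*p
Q = 140460
(z(-234, 106) + 382177)/(Q + 496550) = (-697*106 + 382177)/(140460 + 496550) = (-73882 + 382177)/637010 = 308295*(1/637010) = 61659/127402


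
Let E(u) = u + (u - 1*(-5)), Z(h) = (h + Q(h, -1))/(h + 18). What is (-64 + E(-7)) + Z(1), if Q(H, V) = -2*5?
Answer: -1396/19 ≈ -73.474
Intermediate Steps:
Q(H, V) = -10
Z(h) = (-10 + h)/(18 + h) (Z(h) = (h - 10)/(h + 18) = (-10 + h)/(18 + h))
E(u) = 5 + 2*u (E(u) = u + (u + 5) = u + (5 + u) = 5 + 2*u)
(-64 + E(-7)) + Z(1) = (-64 + (5 + 2*(-7))) + (-10 + 1)/(18 + 1) = (-64 + (5 - 14)) - 9/19 = (-64 - 9) + (1/19)*(-9) = -73 - 9/19 = -1396/19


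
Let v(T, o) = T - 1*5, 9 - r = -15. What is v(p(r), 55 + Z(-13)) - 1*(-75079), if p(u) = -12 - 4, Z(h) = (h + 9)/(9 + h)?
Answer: 75058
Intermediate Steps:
r = 24 (r = 9 - 1*(-15) = 9 + 15 = 24)
Z(h) = 1 (Z(h) = (9 + h)/(9 + h) = 1)
p(u) = -16
v(T, o) = -5 + T (v(T, o) = T - 5 = -5 + T)
v(p(r), 55 + Z(-13)) - 1*(-75079) = (-5 - 16) - 1*(-75079) = -21 + 75079 = 75058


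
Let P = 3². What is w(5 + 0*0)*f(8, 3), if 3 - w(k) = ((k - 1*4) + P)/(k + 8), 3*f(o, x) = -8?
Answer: -232/39 ≈ -5.9487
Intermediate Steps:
f(o, x) = -8/3 (f(o, x) = (⅓)*(-8) = -8/3)
P = 9
w(k) = 3 - (5 + k)/(8 + k) (w(k) = 3 - ((k - 1*4) + 9)/(k + 8) = 3 - ((k - 4) + 9)/(8 + k) = 3 - ((-4 + k) + 9)/(8 + k) = 3 - (5 + k)/(8 + k))
w(5 + 0*0)*f(8, 3) = ((19 + 2*(5 + 0*0))/(8 + (5 + 0*0)))*(-8/3) = ((19 + 2*(5 + 0))/(8 + (5 + 0)))*(-8/3) = ((19 + 2*5)/(8 + 5))*(-8/3) = ((19 + 10)/13)*(-8/3) = ((1/13)*29)*(-8/3) = (29/13)*(-8/3) = -232/39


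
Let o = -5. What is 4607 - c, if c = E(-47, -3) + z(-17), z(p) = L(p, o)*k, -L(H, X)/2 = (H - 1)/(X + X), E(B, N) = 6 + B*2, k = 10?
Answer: 4731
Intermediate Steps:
E(B, N) = 6 + 2*B
L(H, X) = -(-1 + H)/X (L(H, X) = -2*(H - 1)/(X + X) = -2*(-1 + H)/(2*X) = -2*(-1 + H)*1/(2*X) = -(-1 + H)/X)
z(p) = -2 + 2*p (z(p) = ((1 - p)/(-5))*10 = -(1 - p)/5*10 = (-1/5 + p/5)*10 = -2 + 2*p)
c = -124 (c = (6 + 2*(-47)) + (-2 + 2*(-17)) = (6 - 94) + (-2 - 34) = -88 - 36 = -124)
4607 - c = 4607 - 1*(-124) = 4607 + 124 = 4731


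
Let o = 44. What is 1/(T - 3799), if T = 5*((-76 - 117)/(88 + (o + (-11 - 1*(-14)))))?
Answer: -27/102766 ≈ -0.00026273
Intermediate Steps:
T = -193/27 (T = 5*((-76 - 117)/(88 + (44 + (-11 - 1*(-14))))) = 5*(-193/(88 + (44 + (-11 + 14)))) = 5*(-193/(88 + (44 + 3))) = 5*(-193/(88 + 47)) = 5*(-193/135) = -193/27 ≈ -7.1481)
1/(T - 3799) = 1/(-193/27 - 3799) = 1/(-102766/27) = -27/102766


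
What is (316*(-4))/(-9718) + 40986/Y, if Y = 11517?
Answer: 6255446/1695791 ≈ 3.6888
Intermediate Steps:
(316*(-4))/(-9718) + 40986/Y = (316*(-4))/(-9718) + 40986/11517 = -1264*(-1/9718) + 40986*(1/11517) = 632/4859 + 1242/349 = 6255446/1695791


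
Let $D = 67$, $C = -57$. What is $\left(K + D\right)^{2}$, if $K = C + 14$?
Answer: $576$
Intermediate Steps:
$K = -43$ ($K = -57 + 14 = -43$)
$\left(K + D\right)^{2} = \left(-43 + 67\right)^{2} = 24^{2} = 576$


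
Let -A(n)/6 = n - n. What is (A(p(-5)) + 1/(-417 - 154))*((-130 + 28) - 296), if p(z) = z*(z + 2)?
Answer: 398/571 ≈ 0.69702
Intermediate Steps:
p(z) = z*(2 + z)
A(n) = 0 (A(n) = -6*(n - n) = -6*0 = 0)
(A(p(-5)) + 1/(-417 - 154))*((-130 + 28) - 296) = (0 + 1/(-417 - 154))*((-130 + 28) - 296) = (0 + 1/(-571))*(-102 - 296) = (0 - 1/571)*(-398) = -1/571*(-398) = 398/571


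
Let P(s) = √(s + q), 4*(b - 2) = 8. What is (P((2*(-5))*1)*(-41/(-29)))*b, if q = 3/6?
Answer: 82*I*√38/29 ≈ 17.43*I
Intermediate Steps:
b = 4 (b = 2 + (¼)*8 = 2 + 2 = 4)
q = ½ (q = 3*(⅙) = ½ ≈ 0.50000)
P(s) = √(½ + s) (P(s) = √(s + ½) = √(½ + s))
(P((2*(-5))*1)*(-41/(-29)))*b = ((√(2 + 4*((2*(-5))*1))/2)*(-41/(-29)))*4 = ((√(2 + 4*(-10*1))/2)*(-41*(-1/29)))*4 = ((√(2 + 4*(-10))/2)*(41/29))*4 = ((√(2 - 40)/2)*(41/29))*4 = ((√(-38)/2)*(41/29))*4 = (((I*√38)/2)*(41/29))*4 = ((I*√38/2)*(41/29))*4 = (41*I*√38/58)*4 = 82*I*√38/29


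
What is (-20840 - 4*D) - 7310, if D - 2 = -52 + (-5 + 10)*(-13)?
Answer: -27690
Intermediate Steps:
D = -115 (D = 2 + (-52 + (-5 + 10)*(-13)) = 2 + (-52 + 5*(-13)) = 2 + (-52 - 65) = 2 - 117 = -115)
(-20840 - 4*D) - 7310 = (-20840 - 4*(-115)) - 7310 = (-20840 + 460) - 7310 = -20380 - 7310 = -27690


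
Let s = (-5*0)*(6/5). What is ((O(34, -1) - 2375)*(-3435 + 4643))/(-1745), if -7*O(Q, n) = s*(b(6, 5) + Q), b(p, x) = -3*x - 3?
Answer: 573800/349 ≈ 1644.1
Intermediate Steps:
b(p, x) = -3 - 3*x
s = 0 (s = 0*(6*(⅕)) = 0*(6/5) = 0)
O(Q, n) = 0 (O(Q, n) = -0*((-3 - 3*5) + Q) = -0*((-3 - 15) + Q) = -0*(-18 + Q) = -⅐*0 = 0)
((O(34, -1) - 2375)*(-3435 + 4643))/(-1745) = ((0 - 2375)*(-3435 + 4643))/(-1745) = -2375*1208*(-1/1745) = -2869000*(-1/1745) = 573800/349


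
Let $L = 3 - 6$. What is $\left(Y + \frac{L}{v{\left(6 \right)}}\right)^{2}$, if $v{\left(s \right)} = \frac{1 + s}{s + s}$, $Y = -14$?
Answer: $\frac{17956}{49} \approx 366.45$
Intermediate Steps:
$v{\left(s \right)} = \frac{1 + s}{2 s}$
$L = -3$ ($L = 3 - 6 = -3$)
$\left(Y + \frac{L}{v{\left(6 \right)}}\right)^{2} = \left(-14 - \frac{3}{\frac{1}{2} \cdot \frac{1}{6} \left(1 + 6\right)}\right)^{2} = \left(-14 - \frac{3}{\frac{1}{2} \cdot \frac{1}{6} \cdot 7}\right)^{2} = \left(-14 - \frac{3}{\frac{7}{12}}\right)^{2} = \left(-14 - \frac{36}{7}\right)^{2} = \left(- \frac{134}{7}\right)^{2} = \frac{17956}{49}$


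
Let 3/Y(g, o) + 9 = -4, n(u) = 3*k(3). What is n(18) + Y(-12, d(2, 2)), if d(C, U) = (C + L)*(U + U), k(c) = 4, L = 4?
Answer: 153/13 ≈ 11.769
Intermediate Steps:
n(u) = 12 (n(u) = 3*4 = 12)
d(C, U) = 2*U*(4 + C) (d(C, U) = (C + 4)*(U + U) = (4 + C)*(2*U) = 2*U*(4 + C))
Y(g, o) = -3/13 (Y(g, o) = 3/(-9 - 4) = 3/(-13) = 3*(-1/13) = -3/13)
n(18) + Y(-12, d(2, 2)) = 12 - 3/13 = 153/13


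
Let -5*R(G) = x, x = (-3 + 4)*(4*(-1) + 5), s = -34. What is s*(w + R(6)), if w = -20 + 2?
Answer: 3094/5 ≈ 618.80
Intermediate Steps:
x = 1 (x = 1*(-4 + 5) = 1*1 = 1)
R(G) = -⅕ (R(G) = -⅕*1 = -⅕)
w = -18
s*(w + R(6)) = -34*(-18 - ⅕) = -34*(-91/5) = 3094/5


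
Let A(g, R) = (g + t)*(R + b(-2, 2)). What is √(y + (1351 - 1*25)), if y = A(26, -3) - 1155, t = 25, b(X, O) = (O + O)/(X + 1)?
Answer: I*√186 ≈ 13.638*I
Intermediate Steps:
b(X, O) = 2*O/(1 + X) (b(X, O) = (2*O)/(1 + X) = 2*O/(1 + X))
A(g, R) = (-4 + R)*(25 + g) (A(g, R) = (g + 25)*(R + 2*2/(1 - 2)) = (25 + g)*(R + 2*2/(-1)) = (25 + g)*(R + 2*2*(-1)) = (25 + g)*(R - 4) = (25 + g)*(-4 + R) = (-4 + R)*(25 + g))
y = -1512 (y = (-100 - 4*26 + 25*(-3) - 3*26) - 1155 = (-100 - 104 - 75 - 78) - 1155 = -357 - 1155 = -1512)
√(y + (1351 - 1*25)) = √(-1512 + (1351 - 1*25)) = √(-1512 + (1351 - 25)) = √(-1512 + 1326) = √(-186) = I*√186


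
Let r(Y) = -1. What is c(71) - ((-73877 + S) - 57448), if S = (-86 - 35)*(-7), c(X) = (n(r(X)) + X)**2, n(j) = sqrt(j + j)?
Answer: 135517 + 142*I*sqrt(2) ≈ 1.3552e+5 + 200.82*I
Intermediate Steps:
n(j) = sqrt(2)*sqrt(j) (n(j) = sqrt(2*j) = sqrt(2)*sqrt(j))
c(X) = (X + I*sqrt(2))**2 (c(X) = (sqrt(2)*sqrt(-1) + X)**2 = (sqrt(2)*I + X)**2 = (I*sqrt(2) + X)**2 = (X + I*sqrt(2))**2)
S = 847 (S = -121*(-7) = 847)
c(71) - ((-73877 + S) - 57448) = (71 + I*sqrt(2))**2 - ((-73877 + 847) - 57448) = (71 + I*sqrt(2))**2 - (-73030 - 57448) = (71 + I*sqrt(2))**2 - 1*(-130478) = (71 + I*sqrt(2))**2 + 130478 = 130478 + (71 + I*sqrt(2))**2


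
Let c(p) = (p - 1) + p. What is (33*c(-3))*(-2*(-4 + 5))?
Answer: 462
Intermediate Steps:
c(p) = -1 + 2*p (c(p) = (-1 + p) + p = -1 + 2*p)
(33*c(-3))*(-2*(-4 + 5)) = (33*(-1 + 2*(-3)))*(-2*(-4 + 5)) = (33*(-1 - 6))*(-2*1) = (33*(-7))*(-2) = -231*(-2) = 462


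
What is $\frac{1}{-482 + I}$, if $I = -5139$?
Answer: $- \frac{1}{5621} \approx -0.0001779$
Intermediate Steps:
$\frac{1}{-482 + I} = \frac{1}{-482 - 5139} = \frac{1}{-5621} = - \frac{1}{5621}$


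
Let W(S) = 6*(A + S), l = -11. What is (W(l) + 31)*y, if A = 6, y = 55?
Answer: 55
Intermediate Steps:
W(S) = 36 + 6*S (W(S) = 6*(6 + S) = 36 + 6*S)
(W(l) + 31)*y = ((36 + 6*(-11)) + 31)*55 = ((36 - 66) + 31)*55 = (-30 + 31)*55 = 1*55 = 55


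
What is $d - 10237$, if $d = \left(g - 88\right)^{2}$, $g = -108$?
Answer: $28179$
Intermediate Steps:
$d = 38416$ ($d = \left(-108 - 88\right)^{2} = \left(-196\right)^{2} = 38416$)
$d - 10237 = 38416 - 10237 = 28179$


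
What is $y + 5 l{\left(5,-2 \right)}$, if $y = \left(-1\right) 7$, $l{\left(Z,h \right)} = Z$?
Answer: $18$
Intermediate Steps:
$y = -7$
$y + 5 l{\left(5,-2 \right)} = -7 + 5 \cdot 5 = -7 + 25 = 18$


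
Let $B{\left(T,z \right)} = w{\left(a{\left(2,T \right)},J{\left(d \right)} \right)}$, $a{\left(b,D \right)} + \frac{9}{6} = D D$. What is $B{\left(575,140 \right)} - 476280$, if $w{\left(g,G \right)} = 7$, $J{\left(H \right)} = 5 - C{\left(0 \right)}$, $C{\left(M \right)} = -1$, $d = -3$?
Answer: $-476273$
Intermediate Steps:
$a{\left(b,D \right)} = - \frac{3}{2} + D^{2}$ ($a{\left(b,D \right)} = - \frac{3}{2} + D D = - \frac{3}{2} + D^{2}$)
$J{\left(H \right)} = 6$ ($J{\left(H \right)} = 5 - -1 = 5 + 1 = 6$)
$B{\left(T,z \right)} = 7$
$B{\left(575,140 \right)} - 476280 = 7 - 476280 = -476273$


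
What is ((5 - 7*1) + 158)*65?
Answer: 10140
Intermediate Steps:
((5 - 7*1) + 158)*65 = ((5 - 7) + 158)*65 = (-2 + 158)*65 = 156*65 = 10140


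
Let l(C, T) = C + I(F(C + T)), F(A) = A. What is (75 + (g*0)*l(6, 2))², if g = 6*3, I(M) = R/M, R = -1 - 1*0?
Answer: 5625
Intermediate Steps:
R = -1 (R = -1 + 0 = -1)
I(M) = -1/M
l(C, T) = C - 1/(C + T)
g = 18
(75 + (g*0)*l(6, 2))² = (75 + (18*0)*((-1 + 6*(6 + 2))/(6 + 2)))² = (75 + 0*((-1 + 6*8)/8))² = (75 + 0*((-1 + 48)/8))² = (75 + 0*((⅛)*47))² = (75 + 0*(47/8))² = (75 + 0)² = 75² = 5625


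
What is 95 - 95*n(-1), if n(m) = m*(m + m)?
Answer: -95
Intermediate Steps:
n(m) = 2*m² (n(m) = m*(2*m) = 2*m²)
95 - 95*n(-1) = 95 - 190*(-1)² = 95 - 190 = -95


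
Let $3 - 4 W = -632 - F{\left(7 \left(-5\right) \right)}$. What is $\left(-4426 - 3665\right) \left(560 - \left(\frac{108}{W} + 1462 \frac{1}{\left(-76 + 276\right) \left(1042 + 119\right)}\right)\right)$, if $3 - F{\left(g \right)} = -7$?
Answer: $- \frac{58378820591}{12900} \approx -4.5255 \cdot 10^{6}$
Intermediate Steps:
$F{\left(g \right)} = 10$ ($F{\left(g \right)} = 3 - -7 = 3 + 7 = 10$)
$W = \frac{645}{4}$ ($W = \frac{3}{4} - \frac{-632 - 10}{4} = \frac{3}{4} - - \frac{321}{2} = \frac{3}{4} + \frac{321}{2} = \frac{645}{4} \approx 161.25$)
$\left(-4426 - 3665\right) \left(560 - \left(\frac{108}{W} + 1462 \frac{1}{\left(-76 + 276\right) \left(1042 + 119\right)}\right)\right) = \left(-4426 - 3665\right) \left(560 - \left(\frac{144}{215} + 1462 \frac{1}{\left(-76 + 276\right) \left(1042 + 119\right)}\right)\right) = - 8091 \left(560 - \left(\frac{144}{215} + \frac{1462}{200 \cdot 1161}\right)\right) = - 8091 \left(560 - \left(\frac{144}{215} + \frac{1462}{232200}\right)\right) = - 8091 \left(560 - \frac{78491}{116100}\right) = \left(-8091\right) \frac{64937509}{116100} = - \frac{58378820591}{12900}$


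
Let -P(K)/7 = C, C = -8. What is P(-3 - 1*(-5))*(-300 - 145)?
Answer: -24920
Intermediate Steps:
P(K) = 56 (P(K) = -7*(-8) = 56)
P(-3 - 1*(-5))*(-300 - 145) = 56*(-300 - 145) = 56*(-445) = -24920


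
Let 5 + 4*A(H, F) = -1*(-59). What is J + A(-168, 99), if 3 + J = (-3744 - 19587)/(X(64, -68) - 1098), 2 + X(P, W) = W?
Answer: 35595/1168 ≈ 30.475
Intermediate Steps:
X(P, W) = -2 + W
A(H, F) = 27/2 (A(H, F) = -5/4 + (-1*(-59))/4 = -5/4 + (¼)*59 = -5/4 + 59/4 = 27/2)
J = 19827/1168 (J = -3 + (-3744 - 19587)/((-2 - 68) - 1098) = -3 - 23331/(-70 - 1098) = -3 - 23331/(-1168) = -3 - 23331*(-1/1168) = -3 + 23331/1168 = 19827/1168 ≈ 16.975)
J + A(-168, 99) = 19827/1168 + 27/2 = 35595/1168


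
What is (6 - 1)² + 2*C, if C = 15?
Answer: 55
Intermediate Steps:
(6 - 1)² + 2*C = (6 - 1)² + 2*15 = 5² + 30 = 25 + 30 = 55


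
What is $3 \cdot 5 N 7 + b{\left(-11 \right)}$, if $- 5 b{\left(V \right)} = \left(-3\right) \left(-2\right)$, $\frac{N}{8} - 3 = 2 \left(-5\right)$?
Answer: $- \frac{29406}{5} \approx -5881.2$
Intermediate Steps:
$N = -56$ ($N = 24 + 8 \cdot 2 \left(-5\right) = 24 + 8 \left(-10\right) = 24 - 80 = -56$)
$b{\left(V \right)} = - \frac{6}{5}$ ($b{\left(V \right)} = - \frac{\left(-3\right) \left(-2\right)}{5} = \left(- \frac{1}{5}\right) 6 = - \frac{6}{5}$)
$3 \cdot 5 N 7 + b{\left(-11 \right)} = 3 \cdot 5 \left(-56\right) 7 - \frac{6}{5} = 15 \left(-56\right) 7 - \frac{6}{5} = \left(-840\right) 7 - \frac{6}{5} = -5880 - \frac{6}{5} = - \frac{29406}{5}$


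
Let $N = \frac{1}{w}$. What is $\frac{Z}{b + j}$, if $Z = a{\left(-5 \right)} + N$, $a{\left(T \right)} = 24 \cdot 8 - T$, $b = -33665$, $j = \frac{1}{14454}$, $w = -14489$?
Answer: $- \frac{41256514728}{7050259147501} \approx -0.0058518$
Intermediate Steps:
$j = \frac{1}{14454} \approx 6.9185 \cdot 10^{-5}$
$a{\left(T \right)} = 192 - T$
$N = - \frac{1}{14489}$ ($N = \frac{1}{-14489} = - \frac{1}{14489} \approx -6.9018 \cdot 10^{-5}$)
$Z = \frac{2854332}{14489}$ ($Z = \left(192 - -5\right) - \frac{1}{14489} = \left(192 + 5\right) - \frac{1}{14489} = 197 - \frac{1}{14489} = \frac{2854332}{14489} \approx 197.0$)
$\frac{Z}{b + j} = \frac{2854332}{14489 \left(-33665 + \frac{1}{14454}\right)} = \frac{2854332}{14489 \left(- \frac{486593909}{14454}\right)} = \frac{2854332}{14489} \left(- \frac{14454}{486593909}\right) = - \frac{41256514728}{7050259147501}$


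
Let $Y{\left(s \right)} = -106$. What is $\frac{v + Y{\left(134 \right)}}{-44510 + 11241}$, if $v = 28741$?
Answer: $- \frac{28635}{33269} \approx -0.86071$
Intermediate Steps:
$\frac{v + Y{\left(134 \right)}}{-44510 + 11241} = \frac{28741 - 106}{-44510 + 11241} = \frac{28635}{-33269} = 28635 \left(- \frac{1}{33269}\right) = - \frac{28635}{33269}$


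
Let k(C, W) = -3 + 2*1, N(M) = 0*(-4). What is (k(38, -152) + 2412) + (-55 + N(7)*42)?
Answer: 2356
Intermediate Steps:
N(M) = 0
k(C, W) = -1 (k(C, W) = -3 + 2 = -1)
(k(38, -152) + 2412) + (-55 + N(7)*42) = (-1 + 2412) + (-55 + 0*42) = 2411 + (-55 + 0) = 2411 - 55 = 2356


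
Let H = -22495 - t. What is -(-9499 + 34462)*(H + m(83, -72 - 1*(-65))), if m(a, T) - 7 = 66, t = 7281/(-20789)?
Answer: 11635845348951/20789 ≈ 5.5971e+8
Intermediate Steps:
t = -7281/20789 (t = 7281*(-1/20789) = -7281/20789 ≈ -0.35023)
H = -467641274/20789 (H = -22495 - 1*(-7281/20789) = -22495 + 7281/20789 = -467641274/20789 ≈ -22495.)
m(a, T) = 73 (m(a, T) = 7 + 66 = 73)
-(-9499 + 34462)*(H + m(83, -72 - 1*(-65))) = -(-9499 + 34462)*(-467641274/20789 + 73) = -24963*(-466123677)/20789 = -1*(-11635845348951/20789) = 11635845348951/20789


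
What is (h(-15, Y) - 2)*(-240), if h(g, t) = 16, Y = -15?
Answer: -3360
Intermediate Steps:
(h(-15, Y) - 2)*(-240) = (16 - 2)*(-240) = 14*(-240) = -3360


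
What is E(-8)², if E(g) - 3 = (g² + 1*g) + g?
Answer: 2601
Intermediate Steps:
E(g) = 3 + g² + 2*g (E(g) = 3 + ((g² + 1*g) + g) = 3 + ((g² + g) + g) = 3 + ((g + g²) + g) = 3 + (g² + 2*g) = 3 + g² + 2*g)
E(-8)² = (3 + (-8)² + 2*(-8))² = (3 + 64 - 16)² = 51² = 2601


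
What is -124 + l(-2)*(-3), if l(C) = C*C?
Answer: -136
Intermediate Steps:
l(C) = C²
-124 + l(-2)*(-3) = -124 + (-2)²*(-3) = -124 + 4*(-3) = -124 - 12 = -136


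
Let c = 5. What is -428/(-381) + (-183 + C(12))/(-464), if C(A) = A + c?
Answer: 130919/88392 ≈ 1.4811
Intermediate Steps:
C(A) = 5 + A (C(A) = A + 5 = 5 + A)
-428/(-381) + (-183 + C(12))/(-464) = -428/(-381) + (-183 + (5 + 12))/(-464) = -428*(-1/381) + (-183 + 17)*(-1/464) = 428/381 - 166*(-1/464) = 428/381 + 83/232 = 130919/88392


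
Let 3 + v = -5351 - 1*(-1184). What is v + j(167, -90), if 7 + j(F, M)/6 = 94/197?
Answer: -829200/197 ≈ -4209.1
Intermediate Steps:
j(F, M) = -7710/197 (j(F, M) = -42 + 6*(94/197) = -42 + 564/197 = -7710/197)
v = -4170 (v = -3 + (-5351 - 1*(-1184)) = -3 + (-5351 + 1184) = -3 - 4167 = -4170)
v + j(167, -90) = -4170 - 7710/197 = -829200/197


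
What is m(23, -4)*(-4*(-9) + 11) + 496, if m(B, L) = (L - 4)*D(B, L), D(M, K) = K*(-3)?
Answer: -4016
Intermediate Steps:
D(M, K) = -3*K
m(B, L) = -3*L*(-4 + L) (m(B, L) = (L - 4)*(-3*L) = (-4 + L)*(-3*L) = -3*L*(-4 + L))
m(23, -4)*(-4*(-9) + 11) + 496 = (3*(-4)*(4 - 1*(-4)))*(-4*(-9) + 11) + 496 = (3*(-4)*(4 + 4))*(36 + 11) + 496 = (3*(-4)*8)*47 + 496 = -96*47 + 496 = -4512 + 496 = -4016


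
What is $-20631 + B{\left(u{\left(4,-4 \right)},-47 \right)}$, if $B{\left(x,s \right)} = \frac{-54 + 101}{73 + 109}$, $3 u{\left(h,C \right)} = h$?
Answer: $- \frac{3754795}{182} \approx -20631.0$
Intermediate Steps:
$u{\left(h,C \right)} = \frac{h}{3}$
$B{\left(x,s \right)} = \frac{47}{182}$
$-20631 + B{\left(u{\left(4,-4 \right)},-47 \right)} = -20631 + \frac{47}{182} = - \frac{3754795}{182}$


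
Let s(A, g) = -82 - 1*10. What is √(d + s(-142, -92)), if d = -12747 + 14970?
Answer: √2131 ≈ 46.163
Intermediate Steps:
s(A, g) = -92 (s(A, g) = -82 - 10 = -92)
d = 2223
√(d + s(-142, -92)) = √(2223 - 92) = √2131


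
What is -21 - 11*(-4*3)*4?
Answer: 507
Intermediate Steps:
-21 - 11*(-4*3)*4 = -21 - (-132)*4 = -21 - 11*(-48) = -21 + 528 = 507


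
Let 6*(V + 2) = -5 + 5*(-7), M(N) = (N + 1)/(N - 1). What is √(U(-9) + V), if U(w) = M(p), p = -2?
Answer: 5*I*√3/3 ≈ 2.8868*I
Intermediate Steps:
M(N) = (1 + N)/(-1 + N)
U(w) = ⅓ (U(w) = (1 - 2)/(-1 - 2) = -1/(-3) = -⅓*(-1) = ⅓)
V = -26/3 (V = -2 + (-5 + 5*(-7))/6 = -2 + (-5 - 35)/6 = -2 + (⅙)*(-40) = -2 - 20/3 = -26/3 ≈ -8.6667)
√(U(-9) + V) = √(⅓ - 26/3) = √(-25/3) = 5*I*√3/3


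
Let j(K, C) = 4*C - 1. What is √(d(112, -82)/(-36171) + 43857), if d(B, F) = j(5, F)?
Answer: 2*√1593887047411/12057 ≈ 209.42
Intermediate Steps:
j(K, C) = -1 + 4*C
d(B, F) = -1 + 4*F
√(d(112, -82)/(-36171) + 43857) = √((-1 + 4*(-82))/(-36171) + 43857) = √((-1 - 328)*(-1/36171) + 43857) = √(-329*(-1/36171) + 43857) = √(329/36171 + 43857) = √(1586351876/36171) = 2*√1593887047411/12057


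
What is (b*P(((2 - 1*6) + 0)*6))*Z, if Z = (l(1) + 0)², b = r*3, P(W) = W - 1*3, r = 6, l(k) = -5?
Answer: -12150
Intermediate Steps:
P(W) = -3 + W (P(W) = W - 3 = -3 + W)
b = 18 (b = 6*3 = 18)
Z = 25 (Z = (-5 + 0)² = (-5)² = 25)
(b*P(((2 - 1*6) + 0)*6))*Z = (18*(-3 + ((2 - 1*6) + 0)*6))*25 = (18*(-3 + ((2 - 6) + 0)*6))*25 = (18*(-3 + (-4 + 0)*6))*25 = (18*(-3 - 4*6))*25 = (18*(-3 - 24))*25 = (18*(-27))*25 = -486*25 = -12150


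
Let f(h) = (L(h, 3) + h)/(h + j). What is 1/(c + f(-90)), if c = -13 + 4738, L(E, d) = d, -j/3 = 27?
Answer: 57/269354 ≈ 0.00021162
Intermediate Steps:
j = -81 (j = -3*27 = -81)
f(h) = (3 + h)/(-81 + h) (f(h) = (3 + h)/(h - 81) = (3 + h)/(-81 + h))
c = 4725
1/(c + f(-90)) = 1/(4725 + (3 - 90)/(-81 - 90)) = 1/(4725 - 87/(-171)) = 1/(4725 - 1/171*(-87)) = 1/(4725 + 29/57) = 1/(269354/57) = 57/269354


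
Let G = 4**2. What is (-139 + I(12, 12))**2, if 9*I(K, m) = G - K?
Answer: 1555009/81 ≈ 19198.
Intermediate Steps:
G = 16
I(K, m) = 16/9 - K/9 (I(K, m) = (16 - K)/9 = 16/9 - K/9)
(-139 + I(12, 12))**2 = (-139 + (16/9 - 1/9*12))**2 = (-139 + (16/9 - 4/3))**2 = (-139 + 4/9)**2 = (-1247/9)**2 = 1555009/81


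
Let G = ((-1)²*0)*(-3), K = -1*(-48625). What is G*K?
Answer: 0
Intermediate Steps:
K = 48625
G = 0 (G = (1*0)*(-3) = 0*(-3) = 0)
G*K = 0*48625 = 0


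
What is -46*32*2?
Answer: -2944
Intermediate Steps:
-46*32*2 = -1472*2 = -2944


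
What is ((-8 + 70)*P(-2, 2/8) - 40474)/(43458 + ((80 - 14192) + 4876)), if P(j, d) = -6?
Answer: -20423/17111 ≈ -1.1936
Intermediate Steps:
((-8 + 70)*P(-2, 2/8) - 40474)/(43458 + ((80 - 14192) + 4876)) = ((-8 + 70)*(-6) - 40474)/(43458 + ((80 - 14192) + 4876)) = (62*(-6) - 40474)/(43458 + (-14112 + 4876)) = (-372 - 40474)/(43458 - 9236) = -40846/34222 = -40846*1/34222 = -20423/17111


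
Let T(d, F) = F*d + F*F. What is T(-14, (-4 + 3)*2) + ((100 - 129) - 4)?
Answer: -1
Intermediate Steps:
T(d, F) = F**2 + F*d (T(d, F) = F*d + F**2 = F**2 + F*d)
T(-14, (-4 + 3)*2) + ((100 - 129) - 4) = ((-4 + 3)*2)*((-4 + 3)*2 - 14) + ((100 - 129) - 4) = (-1*2)*(-1*2 - 14) + (-29 - 4) = -2*(-2 - 14) - 33 = -2*(-16) - 33 = 32 - 33 = -1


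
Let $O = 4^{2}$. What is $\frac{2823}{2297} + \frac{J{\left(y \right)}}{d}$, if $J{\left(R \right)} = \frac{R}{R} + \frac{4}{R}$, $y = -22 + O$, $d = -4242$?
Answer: $\frac{35923201}{29231622} \approx 1.2289$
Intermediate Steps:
$O = 16$
$y = -6$ ($y = -22 + 16 = -6$)
$J{\left(R \right)} = 1 + \frac{4}{R}$
$\frac{2823}{2297} + \frac{J{\left(y \right)}}{d} = \frac{2823}{2297} + \frac{\frac{1}{-6} \left(4 - 6\right)}{-4242} = 2823 \cdot \frac{1}{2297} + \left(- \frac{1}{6}\right) \left(-2\right) \left(- \frac{1}{4242}\right) = \frac{2823}{2297} + \frac{1}{3} \left(- \frac{1}{4242}\right) = \frac{2823}{2297} - \frac{1}{12726} = \frac{35923201}{29231622}$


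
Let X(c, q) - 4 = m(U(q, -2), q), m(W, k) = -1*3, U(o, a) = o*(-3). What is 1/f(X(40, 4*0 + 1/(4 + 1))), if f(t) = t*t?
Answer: 1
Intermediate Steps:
U(o, a) = -3*o
m(W, k) = -3
X(c, q) = 1 (X(c, q) = 4 - 3 = 1)
f(t) = t**2
1/f(X(40, 4*0 + 1/(4 + 1))) = 1/(1**2) = 1/1 = 1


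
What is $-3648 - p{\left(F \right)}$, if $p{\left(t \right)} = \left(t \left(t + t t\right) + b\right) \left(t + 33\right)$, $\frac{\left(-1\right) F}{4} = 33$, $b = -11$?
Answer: $-225976593$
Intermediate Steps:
$F = -132$ ($F = \left(-4\right) 33 = -132$)
$p{\left(t \right)} = \left(-11 + t \left(t + t^{2}\right)\right) \left(33 + t\right)$ ($p{\left(t \right)} = \left(t \left(t + t t\right) - 11\right) \left(t + 33\right) = \left(t \left(t + t^{2}\right) - 11\right) \left(33 + t\right) = \left(-11 + t \left(t + t^{2}\right)\right) \left(33 + t\right)$)
$-3648 - p{\left(F \right)} = -3648 - \left(-363 + \left(-132\right)^{4} - -1452 + 33 \left(-132\right)^{2} + 34 \left(-132\right)^{3}\right) = -3648 - \left(-363 + 303595776 + 1452 + 33 \cdot 17424 + 34 \left(-2299968\right)\right) = -3648 - \left(-363 + 303595776 + 1452 + 574992 - 78198912\right) = -3648 - 225972945 = -225976593$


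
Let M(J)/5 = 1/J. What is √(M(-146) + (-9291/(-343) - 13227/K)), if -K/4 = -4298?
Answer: √507134962956986/4392556 ≈ 5.1268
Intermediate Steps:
K = 17192 (K = -4*(-4298) = 17192)
M(J) = 5/J
√(M(-146) + (-9291/(-343) - 13227/K)) = √(5/(-146) + (-9291/(-343) - 13227/17192)) = √(5*(-1/146) + (-9291*(-1/343) - 13227*1/17192)) = √(-5/146 + (9291/343 - 13227/17192)) = √(-5/146 + 22170573/842408) = √(1616345809/61495784) = √507134962956986/4392556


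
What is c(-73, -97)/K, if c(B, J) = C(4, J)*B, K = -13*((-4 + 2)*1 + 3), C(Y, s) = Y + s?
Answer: -6789/13 ≈ -522.23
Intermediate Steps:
K = -13 (K = -13*(-2*1 + 3) = -13*(-2 + 3) = -13*1 = -13)
c(B, J) = B*(4 + J) (c(B, J) = (4 + J)*B = B*(4 + J))
c(-73, -97)/K = -73*(4 - 97)/(-13) = -73*(-93)*(-1/13) = 6789*(-1/13) = -6789/13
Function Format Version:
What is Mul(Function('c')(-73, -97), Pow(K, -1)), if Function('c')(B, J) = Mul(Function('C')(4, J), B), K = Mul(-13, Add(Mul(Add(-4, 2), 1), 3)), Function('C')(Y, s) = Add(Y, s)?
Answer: Rational(-6789, 13) ≈ -522.23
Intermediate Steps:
K = -13 (K = Mul(-13, Add(Mul(-2, 1), 3)) = Mul(-13, Add(-2, 3)) = Mul(-13, 1) = -13)
Function('c')(B, J) = Mul(B, Add(4, J)) (Function('c')(B, J) = Mul(Add(4, J), B) = Mul(B, Add(4, J)))
Mul(Function('c')(-73, -97), Pow(K, -1)) = Mul(Mul(-73, Add(4, -97)), Pow(-13, -1)) = Mul(Mul(-73, -93), Rational(-1, 13)) = Mul(6789, Rational(-1, 13)) = Rational(-6789, 13)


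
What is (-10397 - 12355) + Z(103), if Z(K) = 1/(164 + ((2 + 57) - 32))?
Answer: -4345631/191 ≈ -22752.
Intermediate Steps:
Z(K) = 1/191 (Z(K) = 1/(164 + (59 - 32)) = 1/(164 + 27) = 1/191)
(-10397 - 12355) + Z(103) = (-10397 - 12355) + 1/191 = -22752 + 1/191 = -4345631/191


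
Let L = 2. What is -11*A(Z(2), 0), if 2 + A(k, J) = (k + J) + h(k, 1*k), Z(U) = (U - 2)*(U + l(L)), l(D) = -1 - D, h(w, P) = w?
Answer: 22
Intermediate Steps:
Z(U) = (-3 + U)*(-2 + U) (Z(U) = (U - 2)*(U + (-1 - 1*2)) = (-2 + U)*(U + (-1 - 2)) = (-2 + U)*(U - 3) = (-2 + U)*(-3 + U) = (-3 + U)*(-2 + U))
A(k, J) = -2 + J + 2*k (A(k, J) = -2 + ((k + J) + k) = -2 + ((J + k) + k) = -2 + (J + 2*k) = -2 + J + 2*k)
-11*A(Z(2), 0) = -11*(-2 + 0 + 2*(6 + 2² - 5*2)) = -11*(-2 + 0 + 2*(6 + 4 - 10)) = -11*(-2 + 0 + 2*0) = -11*(-2 + 0 + 0) = -11*(-2) = 22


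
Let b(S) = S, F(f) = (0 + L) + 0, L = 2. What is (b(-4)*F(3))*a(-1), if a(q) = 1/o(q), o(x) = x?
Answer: 8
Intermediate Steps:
F(f) = 2 (F(f) = (0 + 2) + 0 = 2 + 0 = 2)
a(q) = 1/q
(b(-4)*F(3))*a(-1) = -4*2/(-1) = -8*(-1) = 8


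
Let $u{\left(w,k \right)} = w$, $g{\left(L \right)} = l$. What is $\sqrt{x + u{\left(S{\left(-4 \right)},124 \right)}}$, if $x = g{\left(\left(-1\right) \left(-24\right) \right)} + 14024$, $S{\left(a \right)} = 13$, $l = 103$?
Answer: $2 \sqrt{3535} \approx 118.91$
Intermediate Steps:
$g{\left(L \right)} = 103$
$x = 14127$ ($x = 103 + 14024 = 14127$)
$\sqrt{x + u{\left(S{\left(-4 \right)},124 \right)}} = \sqrt{14127 + 13} = \sqrt{14140} = 2 \sqrt{3535}$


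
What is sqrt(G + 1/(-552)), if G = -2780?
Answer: I*sqrt(211769418)/276 ≈ 52.726*I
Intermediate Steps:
sqrt(G + 1/(-552)) = sqrt(-2780 + 1/(-552)) = sqrt(-2780 - 1/552) = sqrt(-1534561/552) = I*sqrt(211769418)/276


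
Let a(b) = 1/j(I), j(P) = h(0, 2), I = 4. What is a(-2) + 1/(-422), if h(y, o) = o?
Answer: 105/211 ≈ 0.49763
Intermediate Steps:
j(P) = 2
a(b) = ½ (a(b) = 1/2 = ½)
a(-2) + 1/(-422) = ½ + 1/(-422) = ½ - 1/422 = 105/211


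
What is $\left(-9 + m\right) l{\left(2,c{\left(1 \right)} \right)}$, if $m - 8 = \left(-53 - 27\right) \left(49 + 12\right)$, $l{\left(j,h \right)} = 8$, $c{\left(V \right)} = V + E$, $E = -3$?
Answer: $-39048$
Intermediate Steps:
$c{\left(V \right)} = -3 + V$ ($c{\left(V \right)} = V - 3 = -3 + V$)
$m = -4872$ ($m = 8 + \left(-53 - 27\right) \left(49 + 12\right) = 8 - 4880 = -4872$)
$\left(-9 + m\right) l{\left(2,c{\left(1 \right)} \right)} = \left(-9 - 4872\right) 8 = \left(-4881\right) 8 = -39048$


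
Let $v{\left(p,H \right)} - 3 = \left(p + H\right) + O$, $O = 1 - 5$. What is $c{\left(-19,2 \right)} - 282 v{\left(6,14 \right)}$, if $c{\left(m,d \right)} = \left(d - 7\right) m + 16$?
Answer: $-5247$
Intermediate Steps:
$O = -4$
$v{\left(p,H \right)} = -1 + H + p$ ($v{\left(p,H \right)} = 3 - \left(4 - H - p\right) = 3 + \left(-4 + H + p\right) = -1 + H + p$)
$c{\left(m,d \right)} = 16 + m \left(-7 + d\right)$ ($c{\left(m,d \right)} = \left(-7 + d\right) m + 16 = m \left(-7 + d\right) + 16 = 16 + m \left(-7 + d\right)$)
$c{\left(-19,2 \right)} - 282 v{\left(6,14 \right)} = \left(16 - -133 + 2 \left(-19\right)\right) - 282 \left(-1 + 14 + 6\right) = \left(16 + 133 - 38\right) - 5358 = 111 - 5358 = -5247$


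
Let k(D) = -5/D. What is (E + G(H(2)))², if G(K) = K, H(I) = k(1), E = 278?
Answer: 74529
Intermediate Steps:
H(I) = -5 (H(I) = -5/1 = -5*1 = -5)
(E + G(H(2)))² = (278 - 5)² = 273² = 74529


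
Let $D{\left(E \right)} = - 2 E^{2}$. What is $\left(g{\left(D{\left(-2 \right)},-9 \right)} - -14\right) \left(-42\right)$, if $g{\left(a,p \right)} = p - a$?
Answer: $-546$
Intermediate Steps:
$\left(g{\left(D{\left(-2 \right)},-9 \right)} - -14\right) \left(-42\right) = \left(\left(-9 - - 2 \left(-2\right)^{2}\right) - -14\right) \left(-42\right) = \left(\left(-9 - \left(-2\right) 4\right) + 14\right) \left(-42\right) = \left(\left(-9 - -8\right) + 14\right) \left(-42\right) = \left(\left(-9 + 8\right) + 14\right) \left(-42\right) = \left(-1 + 14\right) \left(-42\right) = 13 \left(-42\right) = -546$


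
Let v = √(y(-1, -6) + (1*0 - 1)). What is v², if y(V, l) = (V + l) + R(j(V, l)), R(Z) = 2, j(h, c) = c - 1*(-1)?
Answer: -6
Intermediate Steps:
j(h, c) = 1 + c (j(h, c) = c + 1 = 1 + c)
y(V, l) = 2 + V + l (y(V, l) = (V + l) + 2 = 2 + V + l)
v = I*√6 (v = √((2 - 1 - 6) + (1*0 - 1)) = √(-5 + (0 - 1)) = √(-5 - 1) = √(-6) = I*√6 ≈ 2.4495*I)
v² = (I*√6)² = -6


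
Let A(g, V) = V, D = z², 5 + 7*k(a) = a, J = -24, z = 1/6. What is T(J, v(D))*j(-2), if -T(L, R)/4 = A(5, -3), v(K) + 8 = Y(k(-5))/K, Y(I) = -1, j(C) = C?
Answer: -24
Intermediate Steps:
z = ⅙ ≈ 0.16667
k(a) = -5/7 + a/7
D = 1/36 (D = (⅙)² = 1/36 ≈ 0.027778)
v(K) = -8 - 1/K
T(L, R) = 12 (T(L, R) = -4*(-3) = 12)
T(J, v(D))*j(-2) = 12*(-2) = -24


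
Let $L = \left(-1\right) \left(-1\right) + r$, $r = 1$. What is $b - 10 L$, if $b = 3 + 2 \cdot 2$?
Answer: $-13$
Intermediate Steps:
$b = 7$ ($b = 3 + 4 = 7$)
$L = 2$ ($L = \left(-1\right) \left(-1\right) + 1 = 1 + 1 = 2$)
$b - 10 L = 7 - 20 = -13$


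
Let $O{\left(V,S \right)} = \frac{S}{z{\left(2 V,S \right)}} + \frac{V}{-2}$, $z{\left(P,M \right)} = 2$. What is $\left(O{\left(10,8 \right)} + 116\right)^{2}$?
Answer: $13225$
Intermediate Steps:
$O{\left(V,S \right)} = \frac{S}{2} - \frac{V}{2}$ ($O{\left(V,S \right)} = \frac{S}{2} + \frac{V}{-2} = S \frac{1}{2} + V \left(- \frac{1}{2}\right) = \frac{S}{2} - \frac{V}{2}$)
$\left(O{\left(10,8 \right)} + 116\right)^{2} = \left(\left(\frac{1}{2} \cdot 8 - 5\right) + 116\right)^{2} = \left(\left(4 - 5\right) + 116\right)^{2} = \left(-1 + 116\right)^{2} = 115^{2} = 13225$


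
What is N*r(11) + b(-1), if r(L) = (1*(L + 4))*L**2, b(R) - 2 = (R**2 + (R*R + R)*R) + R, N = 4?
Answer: 7262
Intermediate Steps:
b(R) = 2 + R + R**2 + R*(R + R**2) (b(R) = 2 + ((R**2 + (R*R + R)*R) + R) = 2 + ((R**2 + (R**2 + R)*R) + R) = 2 + ((R**2 + (R + R**2)*R) + R) = 2 + ((R**2 + R*(R + R**2)) + R) = 2 + (R + R**2 + R*(R + R**2)) = 2 + R + R**2 + R*(R + R**2))
r(L) = L**2*(4 + L) (r(L) = (1*(4 + L))*L**2 = (4 + L)*L**2 = L**2*(4 + L))
N*r(11) + b(-1) = 4*(11**2*(4 + 11)) + (2 - 1 + (-1)**3 + 2*(-1)**2) = 4*(121*15) + (2 - 1 - 1 + 2*1) = 4*1815 + (2 - 1 - 1 + 2) = 7260 + 2 = 7262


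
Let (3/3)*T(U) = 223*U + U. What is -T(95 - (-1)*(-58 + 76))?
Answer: -25312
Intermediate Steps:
T(U) = 224*U (T(U) = 223*U + U = 224*U)
-T(95 - (-1)*(-58 + 76)) = -224*(95 - (-1)*(-58 + 76)) = -224*(95 - (-1)*18) = -224*(95 - 1*(-18)) = -224*(95 + 18) = -224*113 = -1*25312 = -25312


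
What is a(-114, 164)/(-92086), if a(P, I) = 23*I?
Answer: -46/1123 ≈ -0.040962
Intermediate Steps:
a(-114, 164)/(-92086) = (23*164)/(-92086) = 3772*(-1/92086) = -46/1123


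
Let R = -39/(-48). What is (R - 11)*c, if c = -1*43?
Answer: 7009/16 ≈ 438.06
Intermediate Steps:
c = -43
R = 13/16 (R = -39*(-1/48) = 13/16 ≈ 0.81250)
(R - 11)*c = (13/16 - 11)*(-43) = -163/16*(-43) = 7009/16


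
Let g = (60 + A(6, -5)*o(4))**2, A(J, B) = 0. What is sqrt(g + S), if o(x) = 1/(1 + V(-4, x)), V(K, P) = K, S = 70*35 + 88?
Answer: 3*sqrt(682) ≈ 78.345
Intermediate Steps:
S = 2538 (S = 2450 + 88 = 2538)
o(x) = -1/3 (o(x) = 1/(1 - 4) = 1/(-3) = -1/3)
g = 3600 (g = (60 + 0*(-1/3))**2 = (60 + 0)**2 = 60**2 = 3600)
sqrt(g + S) = sqrt(3600 + 2538) = sqrt(6138) = 3*sqrt(682)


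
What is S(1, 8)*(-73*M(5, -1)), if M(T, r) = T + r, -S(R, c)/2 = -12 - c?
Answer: -11680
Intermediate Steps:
S(R, c) = 24 + 2*c (S(R, c) = -2*(-12 - c) = 24 + 2*c)
S(1, 8)*(-73*M(5, -1)) = (24 + 2*8)*(-73*(5 - 1)) = (24 + 16)*(-73*4) = 40*(-292) = -11680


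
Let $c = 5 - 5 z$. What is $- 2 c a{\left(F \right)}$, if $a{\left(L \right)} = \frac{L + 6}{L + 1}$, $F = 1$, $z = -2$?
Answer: $-105$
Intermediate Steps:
$c = 15$ ($c = 5 - -10 = 5 + 10 = 15$)
$a{\left(L \right)} = \frac{6 + L}{1 + L}$
$- 2 c a{\left(F \right)} = \left(-2\right) 15 \frac{6 + 1}{1 + 1} = - 30 \cdot \frac{1}{2} \cdot 7 = \left(-30\right) \frac{7}{2} = -105$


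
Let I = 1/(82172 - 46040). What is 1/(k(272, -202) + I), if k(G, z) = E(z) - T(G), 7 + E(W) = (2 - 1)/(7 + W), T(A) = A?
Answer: -782860/218421933 ≈ -0.0035842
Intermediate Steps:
I = 1/36132 ≈ 2.7676e-5
E(W) = -7 + 1/(7 + W) (E(W) = -7 + (2 - 1)/(7 + W) = -7 + 1/(7 + W))
k(G, z) = -G + (-48 - 7*z)/(7 + z) (k(G, z) = (-48 - 7*z)/(7 + z) - G = -G + (-48 - 7*z)/(7 + z))
1/(k(272, -202) + I) = 1/((-48 - 7*(-202) - 1*272*(7 - 202))/(7 - 202) + 1/36132) = 1/((-48 + 1414 - 1*272*(-195))/(-195) + 1/36132) = 1/(-(-48 + 1414 + 53040)/195 + 1/36132) = 1/(-1/195*54406 + 1/36132) = 1/(-54406/195 + 1/36132) = 1/(-218421933/782860) = -782860/218421933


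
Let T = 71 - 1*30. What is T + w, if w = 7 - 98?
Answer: -50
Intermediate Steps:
w = -91
T = 41 (T = 71 - 30 = 41)
T + w = 41 - 91 = -50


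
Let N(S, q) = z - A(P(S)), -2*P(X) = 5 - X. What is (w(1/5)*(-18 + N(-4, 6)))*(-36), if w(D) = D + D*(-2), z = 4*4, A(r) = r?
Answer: 18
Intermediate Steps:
P(X) = -5/2 + X/2 (P(X) = -(5 - X)/2 = -5/2 + X/2)
z = 16
N(S, q) = 37/2 - S/2 (N(S, q) = 16 - (-5/2 + S/2) = 16 + (5/2 - S/2) = 37/2 - S/2)
w(D) = -D (w(D) = D - 2*D = -D)
(w(1/5)*(-18 + N(-4, 6)))*(-36) = ((-1/5)*(-18 + (37/2 - 1/2*(-4))))*(-36) = ((-1*1/5)*(-18 + (37/2 + 2)))*(-36) = -(-18 + 41/2)/5*(-36) = -1/5*5/2*(-36) = -1/2*(-36) = 18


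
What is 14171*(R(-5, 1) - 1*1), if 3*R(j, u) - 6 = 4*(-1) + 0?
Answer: -14171/3 ≈ -4723.7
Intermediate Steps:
R(j, u) = ⅔ (R(j, u) = 2 + (4*(-1) + 0)/3 = 2 + (-4 + 0)/3 = 2 + (⅓)*(-4) = 2 - 4/3 = ⅔)
14171*(R(-5, 1) - 1*1) = 14171*(⅔ - 1*1) = 14171*(⅔ - 1) = 14171*(-⅓) = -14171/3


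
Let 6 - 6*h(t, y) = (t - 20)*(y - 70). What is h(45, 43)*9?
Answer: 2043/2 ≈ 1021.5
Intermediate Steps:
h(t, y) = 1 - (-70 + y)*(-20 + t)/6 (h(t, y) = 1 - (t - 20)*(y - 70)/6 = 1 - (-20 + t)*(-70 + y)/6 = 1 - (-70 + y)*(-20 + t)/6)
h(45, 43)*9 = (-697/3 + (10/3)*43 + (35/3)*45 - ⅙*45*43)*9 = (-697/3 + 430/3 + 525 - 645/2)*9 = (227/2)*9 = 2043/2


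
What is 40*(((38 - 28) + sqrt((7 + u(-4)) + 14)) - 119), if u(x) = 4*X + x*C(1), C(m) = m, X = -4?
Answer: -4320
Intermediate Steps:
u(x) = -16 + x (u(x) = 4*(-4) + x*1 = -16 + x)
40*(((38 - 28) + sqrt((7 + u(-4)) + 14)) - 119) = 40*(((38 - 28) + sqrt((7 + (-16 - 4)) + 14)) - 119) = 40*((10 + sqrt((7 - 20) + 14)) - 119) = 40*((10 + sqrt(-13 + 14)) - 119) = 40*((10 + sqrt(1)) - 119) = 40*((10 + 1) - 119) = 40*(11 - 119) = 40*(-108) = -4320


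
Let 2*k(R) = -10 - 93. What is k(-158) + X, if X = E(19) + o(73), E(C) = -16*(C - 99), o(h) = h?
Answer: 2603/2 ≈ 1301.5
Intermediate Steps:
E(C) = 1584 - 16*C (E(C) = -16*(-99 + C) = 1584 - 16*C)
k(R) = -103/2 (k(R) = (-10 - 93)/2 = (½)*(-103) = -103/2)
X = 1353 (X = (1584 - 16*19) + 73 = (1584 - 304) + 73 = 1280 + 73 = 1353)
k(-158) + X = -103/2 + 1353 = 2603/2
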